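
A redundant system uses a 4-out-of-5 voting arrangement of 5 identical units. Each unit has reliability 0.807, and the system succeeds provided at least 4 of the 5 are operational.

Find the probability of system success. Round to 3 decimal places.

R = Σ_{i=4}^{5} C(5,i) p^i (1−p)^{5−i} with p = 0.807
C(5,4)·0.807^4·0.193^1 = 0.40928
C(5,5)·0.807^5·0.193^0 = 0.34227
Sum = 0.752

0.752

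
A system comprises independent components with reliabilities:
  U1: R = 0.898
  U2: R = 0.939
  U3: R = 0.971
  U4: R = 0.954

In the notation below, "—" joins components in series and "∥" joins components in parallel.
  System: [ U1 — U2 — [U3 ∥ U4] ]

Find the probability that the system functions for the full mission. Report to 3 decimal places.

0.842

Parallel (U3 and U4): 1 − (1 − 0.97100)(1 − 0.95400) = 0.99867
Series (U1, U2, and [0.99867]): 0.89800 × 0.93900 × 0.99867 = 0.842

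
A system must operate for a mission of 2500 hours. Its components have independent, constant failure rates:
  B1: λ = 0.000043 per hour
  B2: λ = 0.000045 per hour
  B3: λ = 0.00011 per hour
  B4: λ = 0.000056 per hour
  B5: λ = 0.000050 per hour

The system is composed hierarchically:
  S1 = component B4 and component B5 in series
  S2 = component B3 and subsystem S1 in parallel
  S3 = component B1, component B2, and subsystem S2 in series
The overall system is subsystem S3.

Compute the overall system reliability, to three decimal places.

R(B1) = exp(−0.000043 × 2500) = 0.89808
R(B2) = exp(−0.000045 × 2500) = 0.89360
R(B3) = exp(−0.00011 × 2500) = 0.75957
R(B4) = exp(−0.000056 × 2500) = 0.86936
R(B5) = exp(−0.000050 × 2500) = 0.88250
Series (B4 and B5): 0.86936 × 0.88250 = 0.76721
Parallel (B3 and [0.76721]): 1 − (1 − 0.75957)(1 − 0.76721) = 0.94403
Series (B1, B2, and [0.94403]): 0.89808 × 0.89360 × 0.94403 = 0.758

0.758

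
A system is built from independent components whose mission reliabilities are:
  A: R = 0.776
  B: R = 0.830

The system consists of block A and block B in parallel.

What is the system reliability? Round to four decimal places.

Parallel (A and B): 1 − (1 − 0.776000)(1 − 0.830000) = 0.9619

0.9619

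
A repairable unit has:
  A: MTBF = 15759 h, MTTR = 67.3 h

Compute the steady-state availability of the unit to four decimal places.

0.9957

A(A) = MTBF/(MTBF+MTTR) = 15759/(15759+67.3) = 0.9957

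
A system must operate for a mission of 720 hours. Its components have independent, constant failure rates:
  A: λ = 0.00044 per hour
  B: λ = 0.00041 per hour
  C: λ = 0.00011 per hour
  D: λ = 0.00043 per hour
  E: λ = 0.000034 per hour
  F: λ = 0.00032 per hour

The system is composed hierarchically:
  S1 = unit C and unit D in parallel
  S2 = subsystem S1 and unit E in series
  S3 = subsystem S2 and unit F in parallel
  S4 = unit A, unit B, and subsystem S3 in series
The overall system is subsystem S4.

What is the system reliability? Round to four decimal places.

0.5374

R(A) = exp(−0.00044 × 720) = 0.728476
R(B) = exp(−0.00041 × 720) = 0.744383
R(C) = exp(−0.00011 × 720) = 0.923855
R(D) = exp(−0.00043 × 720) = 0.733740
R(E) = exp(−0.000034 × 720) = 0.975817
R(F) = exp(−0.00032 × 720) = 0.794216
Parallel (C and D): 1 − (1 − 0.923855)(1 − 0.733740) = 0.979726
Series ([0.979726] and E): 0.979726 × 0.975817 = 0.956033
Parallel ([0.956033] and F): 1 − (1 − 0.956033)(1 − 0.794216) = 0.990952
Series (A, B, and [0.990952]): 0.728476 × 0.744383 × 0.990952 = 0.5374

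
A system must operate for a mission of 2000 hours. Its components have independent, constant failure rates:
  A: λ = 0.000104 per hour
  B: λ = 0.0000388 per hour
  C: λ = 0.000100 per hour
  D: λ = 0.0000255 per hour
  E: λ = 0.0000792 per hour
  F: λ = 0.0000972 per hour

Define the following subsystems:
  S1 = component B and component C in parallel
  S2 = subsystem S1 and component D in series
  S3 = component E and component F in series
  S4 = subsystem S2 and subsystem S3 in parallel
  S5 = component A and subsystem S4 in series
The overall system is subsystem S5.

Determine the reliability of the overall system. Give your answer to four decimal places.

0.7971

R(A) = exp(−0.000104 × 2000) = 0.812207
R(B) = exp(−0.0000388 × 2000) = 0.925334
R(C) = exp(−0.000100 × 2000) = 0.818731
R(D) = exp(−0.0000255 × 2000) = 0.950279
R(E) = exp(−0.0000792 × 2000) = 0.853508
R(F) = exp(−0.0000972 × 2000) = 0.823329
Parallel (B and C): 1 − (1 − 0.925334)(1 − 0.818731) = 0.986465
Series ([0.986465] and D): 0.986465 × 0.950279 = 0.937417
Series (E and F): 0.853508 × 0.823329 = 0.702718
Parallel ([0.937417] and [0.702718]): 1 − (1 − 0.937417)(1 − 0.702718) = 0.981395
Series (A and [0.981395]): 0.812207 × 0.981395 = 0.7971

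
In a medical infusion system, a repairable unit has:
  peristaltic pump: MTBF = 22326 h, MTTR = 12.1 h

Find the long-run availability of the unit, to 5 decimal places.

A(peristaltic pump) = MTBF/(MTBF+MTTR) = 22326/(22326+12.1) = 0.99946

0.99946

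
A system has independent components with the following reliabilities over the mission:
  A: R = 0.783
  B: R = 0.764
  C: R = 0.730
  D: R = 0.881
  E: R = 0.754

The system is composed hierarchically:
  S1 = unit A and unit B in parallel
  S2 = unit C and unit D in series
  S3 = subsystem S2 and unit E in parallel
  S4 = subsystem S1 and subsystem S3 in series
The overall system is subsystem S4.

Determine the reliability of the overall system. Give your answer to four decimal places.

0.8655

Parallel (A and B): 1 − (1 − 0.783000)(1 − 0.764000) = 0.948788
Series (C and D): 0.730000 × 0.881000 = 0.643130
Parallel ([0.643130] and E): 1 − (1 − 0.643130)(1 − 0.754000) = 0.912210
Series ([0.948788] and [0.912210]): 0.948788 × 0.912210 = 0.8655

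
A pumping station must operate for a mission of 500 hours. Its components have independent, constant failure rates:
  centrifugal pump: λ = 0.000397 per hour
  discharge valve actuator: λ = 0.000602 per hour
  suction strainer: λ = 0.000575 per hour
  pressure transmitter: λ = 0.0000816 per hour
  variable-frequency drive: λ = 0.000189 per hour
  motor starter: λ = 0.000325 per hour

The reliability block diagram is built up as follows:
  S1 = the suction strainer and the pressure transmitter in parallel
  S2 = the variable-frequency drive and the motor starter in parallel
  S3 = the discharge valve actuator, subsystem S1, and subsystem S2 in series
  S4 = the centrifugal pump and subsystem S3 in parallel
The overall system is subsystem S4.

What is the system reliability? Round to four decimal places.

R(centrifugal pump) = exp(−0.000397 × 500) = 0.819960
R(discharge valve actuator) = exp(−0.000602 × 500) = 0.740078
R(suction strainer) = exp(−0.000575 × 500) = 0.750137
R(pressure transmitter) = exp(−0.0000816 × 500) = 0.960021
R(variable-frequency drive) = exp(−0.000189 × 500) = 0.909828
R(motor starter) = exp(−0.000325 × 500) = 0.850016
Parallel (suction strainer and pressure transmitter): 1 − (1 − 0.750137)(1 − 0.960021) = 0.990011
Parallel (variable-frequency drive and motor starter): 1 − (1 − 0.909828)(1 − 0.850016) = 0.986476
Series (discharge valve actuator, [0.990011], and [0.986476]): 0.740078 × 0.990011 × 0.986476 = 0.722777
Parallel (centrifugal pump and [0.722777]): 1 − (1 − 0.819960)(1 − 0.722777) = 0.9501

0.9501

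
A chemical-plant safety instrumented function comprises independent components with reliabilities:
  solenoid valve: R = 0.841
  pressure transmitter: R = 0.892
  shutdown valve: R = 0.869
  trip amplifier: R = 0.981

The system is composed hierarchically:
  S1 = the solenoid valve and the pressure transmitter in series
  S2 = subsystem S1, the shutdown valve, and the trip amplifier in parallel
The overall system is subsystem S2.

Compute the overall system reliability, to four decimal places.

Series (solenoid valve and pressure transmitter): 0.841000 × 0.892000 = 0.750172
Parallel ([0.750172], shutdown valve, and trip amplifier): 1 − (1 − 0.750172)(1 − 0.869000)(1 − 0.981000) = 0.9994

0.9994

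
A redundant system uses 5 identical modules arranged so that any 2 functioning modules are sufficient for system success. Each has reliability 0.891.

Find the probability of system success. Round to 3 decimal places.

R = Σ_{i=2}^{5} C(5,i) p^i (1−p)^{5−i} with p = 0.891
C(5,2)·0.891^2·0.109^3 = 0.01028
C(5,3)·0.891^3·0.109^2 = 0.08404
C(5,4)·0.891^4·0.109^1 = 0.34348
C(5,5)·0.891^5·0.109^0 = 0.56155
Sum = 0.999

0.999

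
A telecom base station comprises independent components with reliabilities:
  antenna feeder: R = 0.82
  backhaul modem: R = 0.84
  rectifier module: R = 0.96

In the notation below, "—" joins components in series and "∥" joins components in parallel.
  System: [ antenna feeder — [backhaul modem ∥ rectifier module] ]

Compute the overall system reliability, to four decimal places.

0.8148

Parallel (backhaul modem and rectifier module): 1 − (1 − 0.840000)(1 − 0.960000) = 0.993600
Series (antenna feeder and [0.993600]): 0.820000 × 0.993600 = 0.8148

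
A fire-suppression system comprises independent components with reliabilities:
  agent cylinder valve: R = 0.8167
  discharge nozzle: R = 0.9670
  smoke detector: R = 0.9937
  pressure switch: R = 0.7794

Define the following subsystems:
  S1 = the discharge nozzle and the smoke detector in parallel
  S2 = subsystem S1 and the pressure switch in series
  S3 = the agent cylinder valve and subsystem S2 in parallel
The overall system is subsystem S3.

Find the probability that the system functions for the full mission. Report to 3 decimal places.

Parallel (discharge nozzle and smoke detector): 1 − (1 − 0.96700)(1 − 0.99370) = 0.99979
Series ([0.99979] and pressure switch): 0.99979 × 0.77940 = 0.77924
Parallel (agent cylinder valve and [0.77924]): 1 − (1 − 0.81670)(1 − 0.77924) = 0.960

0.960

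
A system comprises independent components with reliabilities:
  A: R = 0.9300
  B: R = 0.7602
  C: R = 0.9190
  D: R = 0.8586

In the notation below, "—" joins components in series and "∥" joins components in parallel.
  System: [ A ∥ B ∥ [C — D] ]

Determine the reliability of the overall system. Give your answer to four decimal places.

Series (C and D): 0.919000 × 0.858600 = 0.789053
Parallel (A, B, and [0.789053]): 1 − (1 − 0.930000)(1 − 0.760200)(1 − 0.789053) = 0.9965

0.9965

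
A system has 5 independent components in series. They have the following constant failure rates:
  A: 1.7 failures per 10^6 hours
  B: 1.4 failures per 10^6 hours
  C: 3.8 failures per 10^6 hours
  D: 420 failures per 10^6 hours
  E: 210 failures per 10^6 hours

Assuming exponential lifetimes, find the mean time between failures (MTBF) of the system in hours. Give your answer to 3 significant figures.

Series of exponential components: λ_sys = Σ λ_i
λ_sys = 0.0000017 + 0.0000014 + 0.0000038 + 0.00042 + 0.00021 = 6.3690e-04 /h
MTBF = 1 / λ_sys = 1570 h

1570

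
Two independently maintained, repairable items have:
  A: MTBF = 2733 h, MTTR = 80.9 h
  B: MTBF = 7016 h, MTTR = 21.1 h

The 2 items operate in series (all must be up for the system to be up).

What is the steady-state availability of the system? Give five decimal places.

A(A) = MTBF/(MTBF+MTTR) = 2733/(2733+80.9) = 0.971250
A(B) = MTBF/(MTBF+MTTR) = 7016/(7016+21.1) = 0.997002
Series availability: 0.971250 × 0.997002 = 0.96834

0.96834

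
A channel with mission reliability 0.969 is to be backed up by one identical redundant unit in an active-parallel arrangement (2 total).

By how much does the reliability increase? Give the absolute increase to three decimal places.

0.030

R_before = 0.969
R_after = 1 − (1 − 0.969)^2 = 0.999
ΔR = 0.999 − 0.969 = 0.030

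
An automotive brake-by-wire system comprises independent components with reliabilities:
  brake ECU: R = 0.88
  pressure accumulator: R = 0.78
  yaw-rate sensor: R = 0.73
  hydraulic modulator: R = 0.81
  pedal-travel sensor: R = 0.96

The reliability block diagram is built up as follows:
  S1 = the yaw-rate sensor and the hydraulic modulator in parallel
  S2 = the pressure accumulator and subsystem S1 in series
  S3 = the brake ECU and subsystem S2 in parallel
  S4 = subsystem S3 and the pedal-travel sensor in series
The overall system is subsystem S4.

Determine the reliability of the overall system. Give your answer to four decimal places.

0.9300

Parallel (yaw-rate sensor and hydraulic modulator): 1 − (1 − 0.730000)(1 − 0.810000) = 0.948700
Series (pressure accumulator and [0.948700]): 0.780000 × 0.948700 = 0.739986
Parallel (brake ECU and [0.739986]): 1 − (1 − 0.880000)(1 − 0.739986) = 0.968798
Series ([0.968798] and pedal-travel sensor): 0.968798 × 0.960000 = 0.9300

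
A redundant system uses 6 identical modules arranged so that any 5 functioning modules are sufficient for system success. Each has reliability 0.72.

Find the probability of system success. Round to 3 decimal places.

0.464

R = Σ_{i=5}^{6} C(6,i) p^i (1−p)^{6−i} with p = 0.72
C(6,5)·0.72^5·0.28^1 = 0.32507
C(6,6)·0.72^6·0.28^0 = 0.13931
Sum = 0.464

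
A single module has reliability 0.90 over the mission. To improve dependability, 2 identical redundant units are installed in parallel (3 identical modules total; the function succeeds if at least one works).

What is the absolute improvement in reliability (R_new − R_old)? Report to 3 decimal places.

0.099

R_before = 0.90
R_after = 1 − (1 − 0.90)^3 = 0.999
ΔR = 0.999 − 0.90 = 0.099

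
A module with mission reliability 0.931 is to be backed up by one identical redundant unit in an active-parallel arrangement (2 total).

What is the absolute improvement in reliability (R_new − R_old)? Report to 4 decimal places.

0.0642

R_before = 0.931
R_after = 1 − (1 − 0.931)^2 = 0.9952
ΔR = 0.9952 − 0.931 = 0.0642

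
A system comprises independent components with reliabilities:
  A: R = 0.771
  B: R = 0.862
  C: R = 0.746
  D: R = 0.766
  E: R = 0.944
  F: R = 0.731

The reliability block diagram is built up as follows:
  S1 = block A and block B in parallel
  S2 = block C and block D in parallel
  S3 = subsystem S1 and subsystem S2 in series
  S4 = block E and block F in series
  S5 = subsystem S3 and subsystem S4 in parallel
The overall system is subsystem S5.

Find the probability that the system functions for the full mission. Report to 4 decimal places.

Parallel (A and B): 1 − (1 − 0.771000)(1 − 0.862000) = 0.968398
Parallel (C and D): 1 − (1 − 0.746000)(1 − 0.766000) = 0.940564
Series ([0.968398] and [0.940564]): 0.968398 × 0.940564 = 0.910840
Series (E and F): 0.944000 × 0.731000 = 0.690064
Parallel ([0.910840] and [0.690064]): 1 − (1 − 0.910840)(1 − 0.690064) = 0.9724

0.9724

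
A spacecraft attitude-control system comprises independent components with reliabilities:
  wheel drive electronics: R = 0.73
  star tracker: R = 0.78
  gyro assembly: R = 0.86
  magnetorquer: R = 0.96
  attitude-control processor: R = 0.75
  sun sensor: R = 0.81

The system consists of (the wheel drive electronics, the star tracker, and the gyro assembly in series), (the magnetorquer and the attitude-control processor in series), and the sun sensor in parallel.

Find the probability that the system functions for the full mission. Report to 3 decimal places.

Series (wheel drive electronics, star tracker, and gyro assembly): 0.73000 × 0.78000 × 0.86000 = 0.48968
Series (magnetorquer and attitude-control processor): 0.96000 × 0.75000 = 0.72000
Parallel ([0.48968], [0.72000], and sun sensor): 1 − (1 − 0.48968)(1 − 0.72000)(1 − 0.81000) = 0.973

0.973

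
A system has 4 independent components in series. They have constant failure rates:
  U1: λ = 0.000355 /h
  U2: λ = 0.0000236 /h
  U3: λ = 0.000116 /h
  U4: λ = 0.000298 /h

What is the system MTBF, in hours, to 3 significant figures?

Series of exponential components: λ_sys = Σ λ_i
λ_sys = 0.000355 + 0.0000236 + 0.000116 + 0.000298 = 7.9260e-04 /h
MTBF = 1 / λ_sys = 1260 h

1260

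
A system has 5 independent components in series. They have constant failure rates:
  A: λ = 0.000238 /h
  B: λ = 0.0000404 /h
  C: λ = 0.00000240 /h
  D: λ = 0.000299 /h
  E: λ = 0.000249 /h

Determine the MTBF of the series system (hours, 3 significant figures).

Series of exponential components: λ_sys = Σ λ_i
λ_sys = 0.000238 + 0.0000404 + 0.00000240 + 0.000299 + 0.000249 = 8.2880e-04 /h
MTBF = 1 / λ_sys = 1210 h

1210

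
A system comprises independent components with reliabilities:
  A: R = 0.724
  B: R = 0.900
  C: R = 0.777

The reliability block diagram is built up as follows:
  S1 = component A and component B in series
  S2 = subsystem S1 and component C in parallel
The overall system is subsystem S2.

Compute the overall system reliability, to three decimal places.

0.922

Series (A and B): 0.72400 × 0.90000 = 0.65160
Parallel ([0.65160] and C): 1 − (1 − 0.65160)(1 − 0.77700) = 0.922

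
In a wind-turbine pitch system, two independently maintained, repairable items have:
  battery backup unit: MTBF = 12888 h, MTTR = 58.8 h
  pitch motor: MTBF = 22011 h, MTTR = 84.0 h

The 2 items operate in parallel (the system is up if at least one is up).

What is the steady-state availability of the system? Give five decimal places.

0.99998

A(battery backup unit) = MTBF/(MTBF+MTTR) = 12888/(12888+58.8) = 0.995458
A(pitch motor) = MTBF/(MTBF+MTTR) = 22011/(22011+84.0) = 0.996198
Parallel availability: 1 − (1 − 0.995458)(1 − 0.996198) = 0.99998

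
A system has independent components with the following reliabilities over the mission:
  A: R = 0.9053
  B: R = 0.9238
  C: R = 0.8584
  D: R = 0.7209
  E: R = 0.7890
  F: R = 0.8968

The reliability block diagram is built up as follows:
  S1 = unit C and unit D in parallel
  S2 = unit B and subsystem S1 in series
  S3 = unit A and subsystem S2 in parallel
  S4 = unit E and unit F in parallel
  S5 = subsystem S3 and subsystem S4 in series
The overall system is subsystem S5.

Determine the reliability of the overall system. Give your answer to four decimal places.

0.9678

Parallel (C and D): 1 − (1 − 0.858400)(1 − 0.720900) = 0.960479
Series (B and [0.960479]): 0.923800 × 0.960479 = 0.887291
Parallel (A and [0.887291]): 1 − (1 − 0.905300)(1 − 0.887291) = 0.989326
Parallel (E and F): 1 − (1 − 0.789000)(1 − 0.896800) = 0.978225
Series ([0.989326] and [0.978225]): 0.989326 × 0.978225 = 0.9678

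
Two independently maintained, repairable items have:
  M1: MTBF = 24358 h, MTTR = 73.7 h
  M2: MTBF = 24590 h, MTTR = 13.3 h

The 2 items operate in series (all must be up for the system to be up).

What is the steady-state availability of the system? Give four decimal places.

A(M1) = MTBF/(MTBF+MTTR) = 24358/(24358+73.7) = 0.996983
A(M2) = MTBF/(MTBF+MTTR) = 24590/(24590+13.3) = 0.999459
Series availability: 0.996983 × 0.999459 = 0.9964

0.9964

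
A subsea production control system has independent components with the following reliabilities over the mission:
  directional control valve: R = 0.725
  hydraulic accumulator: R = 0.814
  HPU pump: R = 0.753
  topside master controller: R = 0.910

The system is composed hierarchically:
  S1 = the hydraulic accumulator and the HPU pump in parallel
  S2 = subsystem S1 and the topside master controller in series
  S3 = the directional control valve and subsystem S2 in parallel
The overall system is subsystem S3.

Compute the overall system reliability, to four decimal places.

Parallel (hydraulic accumulator and HPU pump): 1 − (1 − 0.814000)(1 − 0.753000) = 0.954058
Series ([0.954058] and topside master controller): 0.954058 × 0.910000 = 0.868193
Parallel (directional control valve and [0.868193]): 1 − (1 − 0.725000)(1 − 0.868193) = 0.9638

0.9638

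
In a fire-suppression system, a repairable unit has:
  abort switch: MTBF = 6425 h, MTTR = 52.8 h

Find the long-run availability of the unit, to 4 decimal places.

0.9918

A(abort switch) = MTBF/(MTBF+MTTR) = 6425/(6425+52.8) = 0.9918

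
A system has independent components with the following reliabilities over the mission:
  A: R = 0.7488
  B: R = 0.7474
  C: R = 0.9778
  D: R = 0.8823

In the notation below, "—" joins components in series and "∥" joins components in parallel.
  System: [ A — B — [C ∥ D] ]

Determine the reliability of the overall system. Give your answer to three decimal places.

Parallel (C and D): 1 − (1 − 0.97780)(1 − 0.88230) = 0.99739
Series (A, B, and [0.99739]): 0.74880 × 0.74740 × 0.99739 = 0.558

0.558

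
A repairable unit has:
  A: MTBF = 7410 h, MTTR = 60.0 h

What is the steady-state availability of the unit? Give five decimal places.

0.99197

A(A) = MTBF/(MTBF+MTTR) = 7410/(7410+60.0) = 0.99197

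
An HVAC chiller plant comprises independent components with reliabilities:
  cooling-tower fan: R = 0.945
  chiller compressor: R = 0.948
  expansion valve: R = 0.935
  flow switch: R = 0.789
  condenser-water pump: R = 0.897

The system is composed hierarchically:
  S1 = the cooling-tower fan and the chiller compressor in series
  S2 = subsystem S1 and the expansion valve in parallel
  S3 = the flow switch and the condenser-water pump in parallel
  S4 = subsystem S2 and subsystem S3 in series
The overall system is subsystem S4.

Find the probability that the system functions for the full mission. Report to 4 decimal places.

0.9716

Series (cooling-tower fan and chiller compressor): 0.945000 × 0.948000 = 0.895860
Parallel ([0.895860] and expansion valve): 1 − (1 − 0.895860)(1 − 0.935000) = 0.993231
Parallel (flow switch and condenser-water pump): 1 − (1 − 0.789000)(1 − 0.897000) = 0.978267
Series ([0.993231] and [0.978267]): 0.993231 × 0.978267 = 0.9716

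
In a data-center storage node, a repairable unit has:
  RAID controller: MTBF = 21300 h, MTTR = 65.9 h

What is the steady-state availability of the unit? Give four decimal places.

0.9969

A(RAID controller) = MTBF/(MTBF+MTTR) = 21300/(21300+65.9) = 0.9969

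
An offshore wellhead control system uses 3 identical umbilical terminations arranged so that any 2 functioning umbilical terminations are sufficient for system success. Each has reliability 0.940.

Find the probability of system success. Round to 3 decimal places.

0.990

R = Σ_{i=2}^{3} C(3,i) p^i (1−p)^{3−i} with p = 0.940
C(3,2)·0.940^2·0.060^1 = 0.15905
C(3,3)·0.940^3·0.060^0 = 0.83058
Sum = 0.990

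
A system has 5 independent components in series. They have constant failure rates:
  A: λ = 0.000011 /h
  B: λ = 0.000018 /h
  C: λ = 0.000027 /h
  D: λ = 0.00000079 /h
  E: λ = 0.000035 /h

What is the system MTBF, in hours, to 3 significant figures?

10900

Series of exponential components: λ_sys = Σ λ_i
λ_sys = 0.000011 + 0.000018 + 0.000027 + 0.00000079 + 0.000035 = 9.1790e-05 /h
MTBF = 1 / λ_sys = 10900 h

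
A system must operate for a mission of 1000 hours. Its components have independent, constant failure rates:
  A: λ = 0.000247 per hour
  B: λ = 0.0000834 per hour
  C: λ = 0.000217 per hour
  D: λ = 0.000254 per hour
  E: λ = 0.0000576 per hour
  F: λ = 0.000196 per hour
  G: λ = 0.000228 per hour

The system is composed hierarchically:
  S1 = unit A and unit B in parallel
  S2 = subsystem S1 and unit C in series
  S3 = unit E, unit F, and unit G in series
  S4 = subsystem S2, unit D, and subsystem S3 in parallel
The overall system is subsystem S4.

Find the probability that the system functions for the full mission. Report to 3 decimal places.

0.982

R(A) = exp(−0.000247 × 1000) = 0.78114
R(B) = exp(−0.0000834 × 1000) = 0.91998
R(C) = exp(−0.000217 × 1000) = 0.80493
R(D) = exp(−0.000254 × 1000) = 0.77569
R(E) = exp(−0.0000576 × 1000) = 0.94403
R(F) = exp(−0.000196 × 1000) = 0.82201
R(G) = exp(−0.000228 × 1000) = 0.79612
Parallel (A and B): 1 − (1 − 0.78114)(1 − 0.91998) = 0.98249
Series ([0.98249] and C): 0.98249 × 0.80493 = 0.79084
Series (E, F, and G): 0.94403 × 0.82201 × 0.79612 = 0.61779
Parallel ([0.79084], D, and [0.61779]): 1 − (1 − 0.79084)(1 − 0.77569)(1 − 0.61779) = 0.982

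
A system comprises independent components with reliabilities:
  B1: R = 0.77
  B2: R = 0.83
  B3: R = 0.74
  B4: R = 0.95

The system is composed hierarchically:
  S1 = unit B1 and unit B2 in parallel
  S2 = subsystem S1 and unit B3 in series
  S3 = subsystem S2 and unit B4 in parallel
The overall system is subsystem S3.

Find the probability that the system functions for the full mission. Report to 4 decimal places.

Parallel (B1 and B2): 1 − (1 − 0.770000)(1 − 0.830000) = 0.960900
Series ([0.960900] and B3): 0.960900 × 0.740000 = 0.711066
Parallel ([0.711066] and B4): 1 − (1 − 0.711066)(1 − 0.950000) = 0.9856

0.9856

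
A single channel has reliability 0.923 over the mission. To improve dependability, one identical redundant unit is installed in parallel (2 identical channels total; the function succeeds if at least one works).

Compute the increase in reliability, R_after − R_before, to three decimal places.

0.071

R_before = 0.923
R_after = 1 − (1 − 0.923)^2 = 0.994
ΔR = 0.994 − 0.923 = 0.071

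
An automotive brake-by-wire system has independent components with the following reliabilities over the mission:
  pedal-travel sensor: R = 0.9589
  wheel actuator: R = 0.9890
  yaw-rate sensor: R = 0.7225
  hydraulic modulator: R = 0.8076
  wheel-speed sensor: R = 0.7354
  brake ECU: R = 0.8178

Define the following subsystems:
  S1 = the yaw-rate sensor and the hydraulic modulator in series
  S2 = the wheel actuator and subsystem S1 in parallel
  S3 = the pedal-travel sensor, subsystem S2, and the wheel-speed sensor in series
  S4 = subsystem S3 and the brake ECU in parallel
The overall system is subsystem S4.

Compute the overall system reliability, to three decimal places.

Series (yaw-rate sensor and hydraulic modulator): 0.72250 × 0.80760 = 0.58349
Parallel (wheel actuator and [0.58349]): 1 − (1 − 0.98900)(1 − 0.58349) = 0.99542
Series (pedal-travel sensor, [0.99542], and wheel-speed sensor): 0.95890 × 0.99542 × 0.73540 = 0.70195
Parallel ([0.70195] and brake ECU): 1 − (1 − 0.70195)(1 − 0.81780) = 0.946

0.946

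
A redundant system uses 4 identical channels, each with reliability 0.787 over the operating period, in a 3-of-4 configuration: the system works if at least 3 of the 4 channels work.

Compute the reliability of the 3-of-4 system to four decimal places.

R = Σ_{i=3}^{4} C(4,i) p^i (1−p)^{4−i} with p = 0.787
C(4,3)·0.787^3·0.213^1 = 0.415302
C(4,4)·0.787^4·0.213^0 = 0.383618
Sum = 0.7989

0.7989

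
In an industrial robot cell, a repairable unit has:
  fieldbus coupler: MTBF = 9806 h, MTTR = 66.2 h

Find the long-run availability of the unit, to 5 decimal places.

0.99329

A(fieldbus coupler) = MTBF/(MTBF+MTTR) = 9806/(9806+66.2) = 0.99329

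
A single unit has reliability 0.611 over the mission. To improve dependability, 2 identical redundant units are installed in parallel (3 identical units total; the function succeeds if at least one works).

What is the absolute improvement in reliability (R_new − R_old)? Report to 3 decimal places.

R_before = 0.611
R_after = 1 − (1 − 0.611)^3 = 0.941
ΔR = 0.941 − 0.611 = 0.330

0.330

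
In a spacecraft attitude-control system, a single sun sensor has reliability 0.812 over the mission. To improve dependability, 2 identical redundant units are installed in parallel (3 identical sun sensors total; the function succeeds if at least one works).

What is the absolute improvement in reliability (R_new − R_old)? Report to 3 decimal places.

R_before = 0.812
R_after = 1 − (1 − 0.812)^3 = 0.993
ΔR = 0.993 − 0.812 = 0.181

0.181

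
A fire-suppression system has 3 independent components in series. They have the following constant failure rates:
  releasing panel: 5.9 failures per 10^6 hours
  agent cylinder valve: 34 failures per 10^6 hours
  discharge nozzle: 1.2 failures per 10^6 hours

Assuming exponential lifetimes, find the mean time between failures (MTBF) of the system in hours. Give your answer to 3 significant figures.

Series of exponential components: λ_sys = Σ λ_i
λ_sys = 0.0000059 + 0.000034 + 0.0000012 = 4.1100e-05 /h
MTBF = 1 / λ_sys = 24300 h

24300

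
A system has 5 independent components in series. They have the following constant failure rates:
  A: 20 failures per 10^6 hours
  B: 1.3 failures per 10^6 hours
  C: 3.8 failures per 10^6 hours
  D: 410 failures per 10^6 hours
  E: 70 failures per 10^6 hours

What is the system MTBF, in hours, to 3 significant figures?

Series of exponential components: λ_sys = Σ λ_i
λ_sys = 0.000020 + 0.0000013 + 0.0000038 + 0.00041 + 0.000070 = 5.0510e-04 /h
MTBF = 1 / λ_sys = 1980 h

1980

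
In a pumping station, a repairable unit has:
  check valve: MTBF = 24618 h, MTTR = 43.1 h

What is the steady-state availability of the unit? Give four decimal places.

A(check valve) = MTBF/(MTBF+MTTR) = 24618/(24618+43.1) = 0.9983

0.9983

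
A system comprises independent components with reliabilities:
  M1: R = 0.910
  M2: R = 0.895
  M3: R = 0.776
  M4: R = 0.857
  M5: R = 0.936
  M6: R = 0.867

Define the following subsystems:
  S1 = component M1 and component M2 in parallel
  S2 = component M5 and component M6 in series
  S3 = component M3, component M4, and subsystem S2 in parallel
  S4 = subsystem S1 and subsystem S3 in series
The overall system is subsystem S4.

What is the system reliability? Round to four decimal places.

0.9846

Parallel (M1 and M2): 1 − (1 − 0.910000)(1 − 0.895000) = 0.990550
Series (M5 and M6): 0.936000 × 0.867000 = 0.811512
Parallel (M3, M4, and [0.811512]): 1 − (1 − 0.776000)(1 − 0.857000)(1 − 0.811512) = 0.993962
Series ([0.990550] and [0.993962]): 0.990550 × 0.993962 = 0.9846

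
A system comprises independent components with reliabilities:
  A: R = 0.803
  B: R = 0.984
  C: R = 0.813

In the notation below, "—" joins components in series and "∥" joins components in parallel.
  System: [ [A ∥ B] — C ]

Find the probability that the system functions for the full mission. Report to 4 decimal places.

Parallel (A and B): 1 − (1 − 0.803000)(1 − 0.984000) = 0.996848
Series ([0.996848] and C): 0.996848 × 0.813000 = 0.8104

0.8104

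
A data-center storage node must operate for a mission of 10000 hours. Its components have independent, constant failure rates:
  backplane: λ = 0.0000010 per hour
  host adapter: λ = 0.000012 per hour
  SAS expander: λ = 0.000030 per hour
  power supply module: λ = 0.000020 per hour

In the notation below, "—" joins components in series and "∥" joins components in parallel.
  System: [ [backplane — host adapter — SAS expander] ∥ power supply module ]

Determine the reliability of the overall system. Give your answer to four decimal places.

R(backplane) = exp(−0.0000010 × 10000) = 0.990050
R(host adapter) = exp(−0.000012 × 10000) = 0.886920
R(SAS expander) = exp(−0.000030 × 10000) = 0.740818
R(power supply module) = exp(−0.000020 × 10000) = 0.818731
Series (backplane, host adapter, and SAS expander): 0.990050 × 0.886920 × 0.740818 = 0.650509
Parallel ([0.650509] and power supply module): 1 − (1 − 0.650509)(1 − 0.818731) = 0.9366

0.9366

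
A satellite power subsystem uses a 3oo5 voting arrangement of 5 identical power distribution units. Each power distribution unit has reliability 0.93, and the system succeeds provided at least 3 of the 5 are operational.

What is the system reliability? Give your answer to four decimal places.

0.9969

R = Σ_{i=3}^{5} C(5,i) p^i (1−p)^{5−i} with p = 0.93
C(5,3)·0.93^3·0.07^2 = 0.039413
C(5,4)·0.93^4·0.07^1 = 0.261818
C(5,5)·0.93^5·0.07^0 = 0.695688
Sum = 0.9969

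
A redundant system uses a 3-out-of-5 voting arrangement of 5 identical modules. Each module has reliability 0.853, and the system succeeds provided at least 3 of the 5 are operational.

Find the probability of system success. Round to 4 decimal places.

0.9748

R = Σ_{i=3}^{5} C(5,i) p^i (1−p)^{5−i} with p = 0.853
C(5,3)·0.853^3·0.147^2 = 0.134116
C(5,4)·0.853^4·0.147^1 = 0.389120
C(5,5)·0.853^5·0.147^0 = 0.451591
Sum = 0.9748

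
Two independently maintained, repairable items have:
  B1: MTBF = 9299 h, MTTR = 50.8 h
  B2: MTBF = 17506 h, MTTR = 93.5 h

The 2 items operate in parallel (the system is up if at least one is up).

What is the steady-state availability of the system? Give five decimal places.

0.99997

A(B1) = MTBF/(MTBF+MTTR) = 9299/(9299+50.8) = 0.994567
A(B2) = MTBF/(MTBF+MTTR) = 17506/(17506+93.5) = 0.994687
Parallel availability: 1 − (1 − 0.994567)(1 − 0.994687) = 0.99997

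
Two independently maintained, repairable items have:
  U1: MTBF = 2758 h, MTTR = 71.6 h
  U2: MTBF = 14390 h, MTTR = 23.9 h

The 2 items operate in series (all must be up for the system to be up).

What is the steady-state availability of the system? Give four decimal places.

A(U1) = MTBF/(MTBF+MTTR) = 2758/(2758+71.6) = 0.974696
A(U2) = MTBF/(MTBF+MTTR) = 14390/(14390+23.9) = 0.998342
Series availability: 0.974696 × 0.998342 = 0.9731

0.9731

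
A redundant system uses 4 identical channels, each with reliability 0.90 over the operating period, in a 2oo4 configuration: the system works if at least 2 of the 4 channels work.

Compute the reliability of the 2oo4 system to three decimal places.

0.996

R = Σ_{i=2}^{4} C(4,i) p^i (1−p)^{4−i} with p = 0.90
C(4,2)·0.90^2·0.10^2 = 0.04860
C(4,3)·0.90^3·0.10^1 = 0.29160
C(4,4)·0.90^4·0.10^0 = 0.65610
Sum = 0.996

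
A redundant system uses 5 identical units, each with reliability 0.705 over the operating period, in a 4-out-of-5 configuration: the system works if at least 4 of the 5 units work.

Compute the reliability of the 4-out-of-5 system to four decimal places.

R = Σ_{i=4}^{5} C(5,i) p^i (1−p)^{5−i} with p = 0.705
C(5,4)·0.705^4·0.295^1 = 0.364375
C(5,5)·0.705^5·0.295^0 = 0.174159
Sum = 0.5385

0.5385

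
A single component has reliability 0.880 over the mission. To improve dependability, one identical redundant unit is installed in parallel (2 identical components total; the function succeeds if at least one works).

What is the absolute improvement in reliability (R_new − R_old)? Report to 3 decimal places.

0.106

R_before = 0.880
R_after = 1 − (1 − 0.880)^2 = 0.986
ΔR = 0.986 − 0.880 = 0.106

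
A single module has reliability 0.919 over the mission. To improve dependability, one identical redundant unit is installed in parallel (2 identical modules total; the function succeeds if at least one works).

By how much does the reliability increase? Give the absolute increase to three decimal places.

R_before = 0.919
R_after = 1 − (1 − 0.919)^2 = 0.993
ΔR = 0.993 − 0.919 = 0.074

0.074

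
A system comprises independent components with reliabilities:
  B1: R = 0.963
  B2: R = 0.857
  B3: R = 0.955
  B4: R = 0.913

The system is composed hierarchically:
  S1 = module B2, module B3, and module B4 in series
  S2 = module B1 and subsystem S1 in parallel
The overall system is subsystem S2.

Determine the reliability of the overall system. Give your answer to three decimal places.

Series (B2, B3, and B4): 0.85700 × 0.95500 × 0.91300 = 0.74723
Parallel (B1 and [0.74723]): 1 − (1 − 0.96300)(1 − 0.74723) = 0.991

0.991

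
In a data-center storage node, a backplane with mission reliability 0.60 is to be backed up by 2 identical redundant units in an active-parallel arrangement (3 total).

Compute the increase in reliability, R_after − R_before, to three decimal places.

R_before = 0.60
R_after = 1 − (1 − 0.60)^3 = 0.936
ΔR = 0.936 − 0.60 = 0.336

0.336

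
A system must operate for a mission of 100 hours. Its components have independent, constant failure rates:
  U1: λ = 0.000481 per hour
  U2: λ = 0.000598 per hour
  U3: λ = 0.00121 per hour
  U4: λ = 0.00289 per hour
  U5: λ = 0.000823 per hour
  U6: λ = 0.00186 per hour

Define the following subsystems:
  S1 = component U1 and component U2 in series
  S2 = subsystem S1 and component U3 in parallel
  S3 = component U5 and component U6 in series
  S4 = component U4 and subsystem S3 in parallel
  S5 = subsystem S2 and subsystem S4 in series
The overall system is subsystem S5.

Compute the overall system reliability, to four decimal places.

R(U1) = exp(−0.000481 × 100) = 0.953038
R(U2) = exp(−0.000598 × 100) = 0.941953
R(U3) = exp(−0.00121 × 100) = 0.886034
R(U4) = exp(−0.00289 × 100) = 0.749012
R(U5) = exp(−0.000823 × 100) = 0.920996
R(U6) = exp(−0.00186 × 100) = 0.830274
Series (U1 and U2): 0.953038 × 0.941953 = 0.897717
Parallel ([0.897717] and U3): 1 − (1 − 0.897717)(1 − 0.886034) = 0.988343
Series (U5 and U6): 0.920996 × 0.830274 = 0.764679
Parallel (U4 and [0.764679]): 1 − (1 − 0.749012)(1 − 0.764679) = 0.940937
Series ([0.988343] and [0.940937]): 0.988343 × 0.940937 = 0.9300

0.9300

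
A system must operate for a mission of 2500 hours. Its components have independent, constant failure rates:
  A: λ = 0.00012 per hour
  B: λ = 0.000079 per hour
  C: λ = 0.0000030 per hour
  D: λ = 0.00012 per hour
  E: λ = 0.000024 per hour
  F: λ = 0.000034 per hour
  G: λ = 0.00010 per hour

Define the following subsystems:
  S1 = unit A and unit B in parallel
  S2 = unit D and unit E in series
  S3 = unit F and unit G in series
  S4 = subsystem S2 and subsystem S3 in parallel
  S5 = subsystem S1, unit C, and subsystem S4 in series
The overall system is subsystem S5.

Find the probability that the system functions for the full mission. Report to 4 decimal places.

R(A) = exp(−0.00012 × 2500) = 0.740818
R(B) = exp(−0.000079 × 2500) = 0.820780
R(C) = exp(−0.0000030 × 2500) = 0.992528
R(D) = exp(−0.00012 × 2500) = 0.740818
R(E) = exp(−0.000024 × 2500) = 0.941765
R(F) = exp(−0.000034 × 2500) = 0.918512
R(G) = exp(−0.00010 × 2500) = 0.778801
Parallel (A and B): 1 − (1 − 0.740818)(1 − 0.820780) = 0.953549
Series (D and E): 0.740818 × 0.941765 = 0.697676
Series (F and G): 0.918512 × 0.778801 = 0.715338
Parallel ([0.697676] and [0.715338]): 1 − (1 − 0.697676)(1 − 0.715338) = 0.913940
Series ([0.953549], C, and [0.913940]): 0.953549 × 0.992528 × 0.913940 = 0.8650

0.8650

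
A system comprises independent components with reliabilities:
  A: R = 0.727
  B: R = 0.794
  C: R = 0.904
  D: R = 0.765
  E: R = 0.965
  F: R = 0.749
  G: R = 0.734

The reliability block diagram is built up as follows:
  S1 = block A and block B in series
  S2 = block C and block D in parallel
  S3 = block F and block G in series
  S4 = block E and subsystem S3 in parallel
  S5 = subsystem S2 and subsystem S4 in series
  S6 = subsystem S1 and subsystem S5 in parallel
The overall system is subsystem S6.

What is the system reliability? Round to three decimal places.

Series (A and B): 0.72700 × 0.79400 = 0.57724
Parallel (C and D): 1 − (1 − 0.90400)(1 − 0.76500) = 0.97744
Series (F and G): 0.74900 × 0.73400 = 0.54977
Parallel (E and [0.54977]): 1 − (1 − 0.96500)(1 − 0.54977) = 0.98424
Series ([0.97744] and [0.98424]): 0.97744 × 0.98424 = 0.96204
Parallel ([0.57724] and [0.96204]): 1 − (1 − 0.57724)(1 − 0.96204) = 0.984

0.984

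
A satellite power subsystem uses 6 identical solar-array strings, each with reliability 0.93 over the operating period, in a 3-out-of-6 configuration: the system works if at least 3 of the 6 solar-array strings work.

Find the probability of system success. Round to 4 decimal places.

0.9997

R = Σ_{i=3}^{6} C(6,i) p^i (1−p)^{6−i} with p = 0.93
C(6,3)·0.93^3·0.07^3 = 0.005518
C(6,4)·0.93^4·0.07^2 = 0.054982
C(6,5)·0.93^5·0.07^1 = 0.292189
C(6,6)·0.93^6·0.07^0 = 0.646990
Sum = 0.9997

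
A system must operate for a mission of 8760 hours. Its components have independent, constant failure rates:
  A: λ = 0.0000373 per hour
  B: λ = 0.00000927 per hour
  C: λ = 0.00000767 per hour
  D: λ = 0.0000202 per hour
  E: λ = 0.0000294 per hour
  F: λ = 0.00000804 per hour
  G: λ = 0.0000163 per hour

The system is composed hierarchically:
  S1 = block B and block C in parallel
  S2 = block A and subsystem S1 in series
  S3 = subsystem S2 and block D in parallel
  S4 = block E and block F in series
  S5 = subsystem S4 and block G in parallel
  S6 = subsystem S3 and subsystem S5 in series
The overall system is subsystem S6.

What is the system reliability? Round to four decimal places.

0.9187

R(A) = exp(−0.0000373 × 8760) = 0.721265
R(B) = exp(−0.00000927 × 8760) = 0.922004
R(C) = exp(−0.00000767 × 8760) = 0.935018
R(D) = exp(−0.0000202 × 8760) = 0.837820
R(E) = exp(−0.0000294 × 8760) = 0.772948
R(F) = exp(−0.00000804 × 8760) = 0.931993
R(G) = exp(−0.0000163 × 8760) = 0.866938
Parallel (B and C): 1 − (1 − 0.922004)(1 − 0.935018) = 0.994932
Series (A and [0.994932]): 0.721265 × 0.994932 = 0.717610
Parallel ([0.717610] and D): 1 − (1 − 0.717610)(1 − 0.837820) = 0.954202
Series (E and F): 0.772948 × 0.931993 = 0.720382
Parallel ([0.720382] and G): 1 − (1 − 0.720382)(1 − 0.866938) = 0.962793
Series ([0.954202] and [0.962793]): 0.954202 × 0.962793 = 0.9187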